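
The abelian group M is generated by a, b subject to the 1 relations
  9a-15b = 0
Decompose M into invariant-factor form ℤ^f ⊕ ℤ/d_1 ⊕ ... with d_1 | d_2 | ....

Answer: M ≅ ℤ^1 ⊕ ℤ/3

Derivation:
rank_ℚ(R)=1; free=2−1=1
SNF(R) diag = [3] → torsion [3]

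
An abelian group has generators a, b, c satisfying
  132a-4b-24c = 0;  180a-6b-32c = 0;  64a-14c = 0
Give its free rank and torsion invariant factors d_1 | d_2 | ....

Answer: M ≅ ℤ/2 ⊕ ℤ/2 ⊕ ℤ/4

Derivation:
rank_ℚ(R)=3; free=3−3=0
SNF(R) diag = [2, 2, 4] → torsion [2, 2, 4]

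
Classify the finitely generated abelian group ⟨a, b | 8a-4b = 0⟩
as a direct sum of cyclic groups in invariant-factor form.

rank_ℚ(R)=1; free=2−1=1
SNF(R) diag = [4] → torsion [4]

Answer: M ≅ ℤ^1 ⊕ ℤ/4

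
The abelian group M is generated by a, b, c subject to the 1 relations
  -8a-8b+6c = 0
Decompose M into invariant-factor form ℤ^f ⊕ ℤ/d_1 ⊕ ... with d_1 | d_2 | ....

rank_ℚ(R)=1; free=3−1=2
SNF(R) diag = [2] → torsion [2]

Answer: M ≅ ℤ^2 ⊕ ℤ/2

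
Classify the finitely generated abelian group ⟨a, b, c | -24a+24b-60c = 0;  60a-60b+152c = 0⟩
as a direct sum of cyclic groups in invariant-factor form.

Answer: M ≅ ℤ^1 ⊕ ℤ/4 ⊕ ℤ/12

Derivation:
rank_ℚ(R)=2; free=3−2=1
SNF(R) diag = [4, 12] → torsion [4, 12]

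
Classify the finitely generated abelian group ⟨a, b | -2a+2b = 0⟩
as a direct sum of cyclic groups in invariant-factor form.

rank_ℚ(R)=1; free=2−1=1
SNF(R) diag = [2] → torsion [2]

Answer: M ≅ ℤ^1 ⊕ ℤ/2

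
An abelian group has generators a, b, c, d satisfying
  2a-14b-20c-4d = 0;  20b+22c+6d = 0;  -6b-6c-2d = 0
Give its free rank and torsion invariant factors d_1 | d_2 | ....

rank_ℚ(R)=3; free=4−3=1
SNF(R) diag = [2, 2, 2] → torsion [2, 2, 2]

Answer: M ≅ ℤ^1 ⊕ ℤ/2 ⊕ ℤ/2 ⊕ ℤ/2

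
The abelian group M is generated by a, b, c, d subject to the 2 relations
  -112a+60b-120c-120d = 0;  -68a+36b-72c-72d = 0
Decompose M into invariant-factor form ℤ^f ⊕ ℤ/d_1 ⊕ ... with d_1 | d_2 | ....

rank_ℚ(R)=2; free=4−2=2
SNF(R) diag = [4, 12] → torsion [4, 12]

Answer: M ≅ ℤ^2 ⊕ ℤ/4 ⊕ ℤ/12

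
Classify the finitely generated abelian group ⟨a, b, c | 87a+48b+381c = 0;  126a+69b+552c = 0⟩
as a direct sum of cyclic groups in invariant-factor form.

rank_ℚ(R)=2; free=3−2=1
SNF(R) diag = [3, 3] → torsion [3, 3]

Answer: M ≅ ℤ^1 ⊕ ℤ/3 ⊕ ℤ/3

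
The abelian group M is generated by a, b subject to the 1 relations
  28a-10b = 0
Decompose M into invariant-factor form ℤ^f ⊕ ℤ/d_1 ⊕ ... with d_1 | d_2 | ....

rank_ℚ(R)=1; free=2−1=1
SNF(R) diag = [2] → torsion [2]

Answer: M ≅ ℤ^1 ⊕ ℤ/2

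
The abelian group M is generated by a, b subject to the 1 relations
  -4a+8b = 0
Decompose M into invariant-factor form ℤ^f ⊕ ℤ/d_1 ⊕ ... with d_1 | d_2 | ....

Answer: M ≅ ℤ^1 ⊕ ℤ/4

Derivation:
rank_ℚ(R)=1; free=2−1=1
SNF(R) diag = [4] → torsion [4]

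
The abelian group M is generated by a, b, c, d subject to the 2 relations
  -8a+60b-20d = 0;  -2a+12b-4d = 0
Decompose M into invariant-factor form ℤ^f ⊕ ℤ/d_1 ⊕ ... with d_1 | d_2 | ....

rank_ℚ(R)=2; free=4−2=2
SNF(R) diag = [2, 4] → torsion [2, 4]

Answer: M ≅ ℤ^2 ⊕ ℤ/2 ⊕ ℤ/4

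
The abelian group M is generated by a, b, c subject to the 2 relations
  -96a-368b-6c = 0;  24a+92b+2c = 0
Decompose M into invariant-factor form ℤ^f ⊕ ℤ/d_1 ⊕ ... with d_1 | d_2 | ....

rank_ℚ(R)=2; free=3−2=1
SNF(R) diag = [2, 4] → torsion [2, 4]

Answer: M ≅ ℤ^1 ⊕ ℤ/2 ⊕ ℤ/4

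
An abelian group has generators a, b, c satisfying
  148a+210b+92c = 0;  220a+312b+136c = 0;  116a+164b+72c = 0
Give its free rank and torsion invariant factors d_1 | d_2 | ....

Answer: M ≅ ℤ/2 ⊕ ℤ/4 ⊕ ℤ/8

Derivation:
rank_ℚ(R)=3; free=3−3=0
SNF(R) diag = [2, 4, 8] → torsion [2, 4, 8]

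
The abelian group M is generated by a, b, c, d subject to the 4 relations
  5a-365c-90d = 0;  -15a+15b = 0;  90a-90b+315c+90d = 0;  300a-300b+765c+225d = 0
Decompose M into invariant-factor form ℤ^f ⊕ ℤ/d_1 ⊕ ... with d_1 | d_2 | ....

rank_ℚ(R)=4; free=4−4=0
SNF(R) diag = [5, 15, 45, 45] → torsion [5, 15, 45, 45]

Answer: M ≅ ℤ/5 ⊕ ℤ/15 ⊕ ℤ/45 ⊕ ℤ/45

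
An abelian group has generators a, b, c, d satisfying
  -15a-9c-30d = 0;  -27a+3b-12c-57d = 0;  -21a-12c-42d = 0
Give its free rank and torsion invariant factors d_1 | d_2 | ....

Answer: M ≅ ℤ^1 ⊕ ℤ/3 ⊕ ℤ/3 ⊕ ℤ/3

Derivation:
rank_ℚ(R)=3; free=4−3=1
SNF(R) diag = [3, 3, 3] → torsion [3, 3, 3]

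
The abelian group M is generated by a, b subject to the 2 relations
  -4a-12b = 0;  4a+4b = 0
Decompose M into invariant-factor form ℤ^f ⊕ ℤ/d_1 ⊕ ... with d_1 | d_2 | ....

rank_ℚ(R)=2; free=2−2=0
SNF(R) diag = [4, 8] → torsion [4, 8]

Answer: M ≅ ℤ/4 ⊕ ℤ/8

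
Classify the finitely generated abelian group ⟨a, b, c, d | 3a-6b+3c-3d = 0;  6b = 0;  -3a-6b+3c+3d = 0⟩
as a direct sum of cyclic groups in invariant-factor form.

Answer: M ≅ ℤ^1 ⊕ ℤ/3 ⊕ ℤ/6 ⊕ ℤ/6

Derivation:
rank_ℚ(R)=3; free=4−3=1
SNF(R) diag = [3, 6, 6] → torsion [3, 6, 6]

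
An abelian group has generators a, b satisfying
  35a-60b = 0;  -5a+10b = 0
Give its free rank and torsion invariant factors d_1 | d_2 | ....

rank_ℚ(R)=2; free=2−2=0
SNF(R) diag = [5, 10] → torsion [5, 10]

Answer: M ≅ ℤ/5 ⊕ ℤ/10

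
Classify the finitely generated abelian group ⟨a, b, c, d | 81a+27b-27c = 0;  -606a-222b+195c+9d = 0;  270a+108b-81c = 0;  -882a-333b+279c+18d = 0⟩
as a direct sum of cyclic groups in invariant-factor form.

rank_ℚ(R)=4; free=4−4=0
SNF(R) diag = [3, 9, 27, 27] → torsion [3, 9, 27, 27]

Answer: M ≅ ℤ/3 ⊕ ℤ/9 ⊕ ℤ/27 ⊕ ℤ/27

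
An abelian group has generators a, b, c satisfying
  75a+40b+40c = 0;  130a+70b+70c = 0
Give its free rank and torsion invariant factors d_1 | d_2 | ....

rank_ℚ(R)=2; free=3−2=1
SNF(R) diag = [5, 10] → torsion [5, 10]

Answer: M ≅ ℤ^1 ⊕ ℤ/5 ⊕ ℤ/10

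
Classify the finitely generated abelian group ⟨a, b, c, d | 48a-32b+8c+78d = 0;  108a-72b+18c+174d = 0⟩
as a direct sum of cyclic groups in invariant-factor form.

Answer: M ≅ ℤ^2 ⊕ ℤ/2 ⊕ ℤ/6

Derivation:
rank_ℚ(R)=2; free=4−2=2
SNF(R) diag = [2, 6] → torsion [2, 6]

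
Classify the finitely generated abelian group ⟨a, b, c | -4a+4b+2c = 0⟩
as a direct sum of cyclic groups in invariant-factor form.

rank_ℚ(R)=1; free=3−1=2
SNF(R) diag = [2] → torsion [2]

Answer: M ≅ ℤ^2 ⊕ ℤ/2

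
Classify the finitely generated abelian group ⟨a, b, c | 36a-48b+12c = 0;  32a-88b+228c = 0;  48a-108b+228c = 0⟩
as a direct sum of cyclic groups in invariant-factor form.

Answer: M ≅ ℤ/4 ⊕ ℤ/12 ⊕ ℤ/36

Derivation:
rank_ℚ(R)=3; free=3−3=0
SNF(R) diag = [4, 12, 36] → torsion [4, 12, 36]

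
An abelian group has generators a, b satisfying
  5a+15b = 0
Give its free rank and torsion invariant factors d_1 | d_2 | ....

Answer: M ≅ ℤ^1 ⊕ ℤ/5

Derivation:
rank_ℚ(R)=1; free=2−1=1
SNF(R) diag = [5] → torsion [5]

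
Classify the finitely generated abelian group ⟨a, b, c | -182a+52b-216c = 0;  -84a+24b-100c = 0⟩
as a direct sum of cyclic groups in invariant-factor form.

Answer: M ≅ ℤ^1 ⊕ ℤ/2 ⊕ ℤ/4

Derivation:
rank_ℚ(R)=2; free=3−2=1
SNF(R) diag = [2, 4] → torsion [2, 4]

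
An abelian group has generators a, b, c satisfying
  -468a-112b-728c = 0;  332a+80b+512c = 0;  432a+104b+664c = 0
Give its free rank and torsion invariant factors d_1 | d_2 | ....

rank_ℚ(R)=3; free=3−3=0
SNF(R) diag = [4, 8, 24] → torsion [4, 8, 24]

Answer: M ≅ ℤ/4 ⊕ ℤ/8 ⊕ ℤ/24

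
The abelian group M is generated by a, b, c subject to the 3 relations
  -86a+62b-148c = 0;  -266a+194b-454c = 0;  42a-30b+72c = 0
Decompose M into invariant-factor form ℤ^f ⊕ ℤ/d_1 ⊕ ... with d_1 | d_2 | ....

Answer: M ≅ ℤ/2 ⊕ ℤ/6 ⊕ ℤ/12

Derivation:
rank_ℚ(R)=3; free=3−3=0
SNF(R) diag = [2, 6, 12] → torsion [2, 6, 12]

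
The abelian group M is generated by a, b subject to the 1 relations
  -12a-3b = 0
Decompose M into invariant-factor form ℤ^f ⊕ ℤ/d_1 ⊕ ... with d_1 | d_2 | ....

rank_ℚ(R)=1; free=2−1=1
SNF(R) diag = [3] → torsion [3]

Answer: M ≅ ℤ^1 ⊕ ℤ/3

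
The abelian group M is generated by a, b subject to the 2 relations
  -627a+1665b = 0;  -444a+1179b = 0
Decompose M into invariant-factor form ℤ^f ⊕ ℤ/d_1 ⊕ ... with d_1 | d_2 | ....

Answer: M ≅ ℤ/3 ⊕ ℤ/9

Derivation:
rank_ℚ(R)=2; free=2−2=0
SNF(R) diag = [3, 9] → torsion [3, 9]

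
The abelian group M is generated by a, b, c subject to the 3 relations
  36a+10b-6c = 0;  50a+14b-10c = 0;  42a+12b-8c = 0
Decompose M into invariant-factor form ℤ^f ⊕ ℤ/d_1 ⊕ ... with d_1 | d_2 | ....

Answer: M ≅ ℤ/2 ⊕ ℤ/2 ⊕ ℤ/4

Derivation:
rank_ℚ(R)=3; free=3−3=0
SNF(R) diag = [2, 2, 4] → torsion [2, 2, 4]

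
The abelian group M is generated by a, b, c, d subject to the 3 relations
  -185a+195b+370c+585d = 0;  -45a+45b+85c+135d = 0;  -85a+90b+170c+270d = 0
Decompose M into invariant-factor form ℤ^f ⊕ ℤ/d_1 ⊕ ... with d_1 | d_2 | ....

rank_ℚ(R)=3; free=4−3=1
SNF(R) diag = [5, 5, 15] → torsion [5, 5, 15]

Answer: M ≅ ℤ^1 ⊕ ℤ/5 ⊕ ℤ/5 ⊕ ℤ/15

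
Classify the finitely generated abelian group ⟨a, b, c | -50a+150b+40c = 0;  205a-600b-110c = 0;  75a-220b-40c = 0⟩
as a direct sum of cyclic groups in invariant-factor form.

rank_ℚ(R)=3; free=3−3=0
SNF(R) diag = [5, 10, 30] → torsion [5, 10, 30]

Answer: M ≅ ℤ/5 ⊕ ℤ/10 ⊕ ℤ/30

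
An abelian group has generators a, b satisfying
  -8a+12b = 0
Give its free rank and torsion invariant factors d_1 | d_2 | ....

Answer: M ≅ ℤ^1 ⊕ ℤ/4

Derivation:
rank_ℚ(R)=1; free=2−1=1
SNF(R) diag = [4] → torsion [4]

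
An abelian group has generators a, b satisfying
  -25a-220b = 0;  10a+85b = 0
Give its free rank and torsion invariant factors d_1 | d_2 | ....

Answer: M ≅ ℤ/5 ⊕ ℤ/15

Derivation:
rank_ℚ(R)=2; free=2−2=0
SNF(R) diag = [5, 15] → torsion [5, 15]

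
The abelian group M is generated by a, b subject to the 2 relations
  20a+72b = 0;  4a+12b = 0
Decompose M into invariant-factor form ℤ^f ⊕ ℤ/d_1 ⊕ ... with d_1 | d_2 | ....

Answer: M ≅ ℤ/4 ⊕ ℤ/12

Derivation:
rank_ℚ(R)=2; free=2−2=0
SNF(R) diag = [4, 12] → torsion [4, 12]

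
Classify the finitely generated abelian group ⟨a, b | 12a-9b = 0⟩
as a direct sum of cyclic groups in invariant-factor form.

rank_ℚ(R)=1; free=2−1=1
SNF(R) diag = [3] → torsion [3]

Answer: M ≅ ℤ^1 ⊕ ℤ/3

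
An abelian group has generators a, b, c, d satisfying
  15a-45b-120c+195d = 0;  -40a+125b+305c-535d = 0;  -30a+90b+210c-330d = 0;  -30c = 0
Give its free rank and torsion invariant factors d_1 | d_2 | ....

rank_ℚ(R)=4; free=4−4=0
SNF(R) diag = [5, 15, 30, 60] → torsion [5, 15, 30, 60]

Answer: M ≅ ℤ/5 ⊕ ℤ/15 ⊕ ℤ/30 ⊕ ℤ/60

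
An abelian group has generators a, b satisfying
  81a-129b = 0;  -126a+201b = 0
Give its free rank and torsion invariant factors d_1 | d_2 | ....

rank_ℚ(R)=2; free=2−2=0
SNF(R) diag = [3, 9] → torsion [3, 9]

Answer: M ≅ ℤ/3 ⊕ ℤ/9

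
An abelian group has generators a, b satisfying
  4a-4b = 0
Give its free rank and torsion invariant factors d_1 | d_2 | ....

rank_ℚ(R)=1; free=2−1=1
SNF(R) diag = [4] → torsion [4]

Answer: M ≅ ℤ^1 ⊕ ℤ/4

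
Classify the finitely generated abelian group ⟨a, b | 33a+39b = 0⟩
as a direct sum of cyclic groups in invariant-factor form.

rank_ℚ(R)=1; free=2−1=1
SNF(R) diag = [3] → torsion [3]

Answer: M ≅ ℤ^1 ⊕ ℤ/3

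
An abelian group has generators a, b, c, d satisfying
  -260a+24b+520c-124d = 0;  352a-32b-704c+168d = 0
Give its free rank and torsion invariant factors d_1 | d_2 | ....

rank_ℚ(R)=2; free=4−2=2
SNF(R) diag = [4, 8] → torsion [4, 8]

Answer: M ≅ ℤ^2 ⊕ ℤ/4 ⊕ ℤ/8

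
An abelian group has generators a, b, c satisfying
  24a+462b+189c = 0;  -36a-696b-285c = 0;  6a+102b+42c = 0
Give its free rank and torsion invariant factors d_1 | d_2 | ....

rank_ℚ(R)=3; free=3−3=0
SNF(R) diag = [3, 6, 6] → torsion [3, 6, 6]

Answer: M ≅ ℤ/3 ⊕ ℤ/6 ⊕ ℤ/6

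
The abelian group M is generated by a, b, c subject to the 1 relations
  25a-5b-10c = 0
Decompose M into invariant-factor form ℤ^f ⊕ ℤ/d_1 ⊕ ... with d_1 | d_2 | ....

rank_ℚ(R)=1; free=3−1=2
SNF(R) diag = [5] → torsion [5]

Answer: M ≅ ℤ^2 ⊕ ℤ/5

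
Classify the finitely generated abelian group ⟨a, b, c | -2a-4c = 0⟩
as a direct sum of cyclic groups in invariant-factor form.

rank_ℚ(R)=1; free=3−1=2
SNF(R) diag = [2] → torsion [2]

Answer: M ≅ ℤ^2 ⊕ ℤ/2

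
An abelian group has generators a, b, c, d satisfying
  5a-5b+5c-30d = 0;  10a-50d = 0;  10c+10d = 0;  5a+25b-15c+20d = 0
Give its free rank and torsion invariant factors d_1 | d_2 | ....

rank_ℚ(R)=4; free=4−4=0
SNF(R) diag = [5, 10, 10, 10] → torsion [5, 10, 10, 10]

Answer: M ≅ ℤ/5 ⊕ ℤ/10 ⊕ ℤ/10 ⊕ ℤ/10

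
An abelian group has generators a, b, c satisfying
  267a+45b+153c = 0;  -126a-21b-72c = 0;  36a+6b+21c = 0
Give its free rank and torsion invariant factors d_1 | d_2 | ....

rank_ℚ(R)=3; free=3−3=0
SNF(R) diag = [3, 3, 3] → torsion [3, 3, 3]

Answer: M ≅ ℤ/3 ⊕ ℤ/3 ⊕ ℤ/3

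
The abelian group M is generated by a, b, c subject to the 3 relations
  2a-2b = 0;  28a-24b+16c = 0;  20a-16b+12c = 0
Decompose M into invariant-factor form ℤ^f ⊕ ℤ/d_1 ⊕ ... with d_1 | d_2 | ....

rank_ℚ(R)=3; free=3−3=0
SNF(R) diag = [2, 4, 4] → torsion [2, 4, 4]

Answer: M ≅ ℤ/2 ⊕ ℤ/4 ⊕ ℤ/4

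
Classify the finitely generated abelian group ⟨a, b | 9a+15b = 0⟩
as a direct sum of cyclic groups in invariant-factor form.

rank_ℚ(R)=1; free=2−1=1
SNF(R) diag = [3] → torsion [3]

Answer: M ≅ ℤ^1 ⊕ ℤ/3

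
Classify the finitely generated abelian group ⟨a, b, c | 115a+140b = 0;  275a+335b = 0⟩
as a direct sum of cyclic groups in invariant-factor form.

rank_ℚ(R)=2; free=3−2=1
SNF(R) diag = [5, 5] → torsion [5, 5]

Answer: M ≅ ℤ^1 ⊕ ℤ/5 ⊕ ℤ/5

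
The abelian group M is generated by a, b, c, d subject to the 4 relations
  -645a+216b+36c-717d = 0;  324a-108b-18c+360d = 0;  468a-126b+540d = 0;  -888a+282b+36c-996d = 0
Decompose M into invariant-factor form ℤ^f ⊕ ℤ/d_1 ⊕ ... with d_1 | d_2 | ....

Answer: M ≅ ℤ/3 ⊕ ℤ/6 ⊕ ℤ/18 ⊕ ℤ/36

Derivation:
rank_ℚ(R)=4; free=4−4=0
SNF(R) diag = [3, 6, 18, 36] → torsion [3, 6, 18, 36]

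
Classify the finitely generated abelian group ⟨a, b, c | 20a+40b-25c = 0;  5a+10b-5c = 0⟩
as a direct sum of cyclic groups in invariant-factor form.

rank_ℚ(R)=2; free=3−2=1
SNF(R) diag = [5, 5] → torsion [5, 5]

Answer: M ≅ ℤ^1 ⊕ ℤ/5 ⊕ ℤ/5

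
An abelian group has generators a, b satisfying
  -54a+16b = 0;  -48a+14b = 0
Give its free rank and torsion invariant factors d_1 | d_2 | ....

Answer: M ≅ ℤ/2 ⊕ ℤ/6

Derivation:
rank_ℚ(R)=2; free=2−2=0
SNF(R) diag = [2, 6] → torsion [2, 6]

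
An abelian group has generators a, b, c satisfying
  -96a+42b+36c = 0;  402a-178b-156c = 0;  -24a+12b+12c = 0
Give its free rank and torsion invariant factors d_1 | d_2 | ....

Answer: M ≅ ℤ/2 ⊕ ℤ/6 ⊕ ℤ/12

Derivation:
rank_ℚ(R)=3; free=3−3=0
SNF(R) diag = [2, 6, 12] → torsion [2, 6, 12]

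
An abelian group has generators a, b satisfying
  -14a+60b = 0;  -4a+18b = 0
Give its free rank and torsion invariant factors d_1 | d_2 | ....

rank_ℚ(R)=2; free=2−2=0
SNF(R) diag = [2, 6] → torsion [2, 6]

Answer: M ≅ ℤ/2 ⊕ ℤ/6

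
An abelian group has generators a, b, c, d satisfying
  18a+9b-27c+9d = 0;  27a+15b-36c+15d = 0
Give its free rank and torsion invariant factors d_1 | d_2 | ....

rank_ℚ(R)=2; free=4−2=2
SNF(R) diag = [3, 9] → torsion [3, 9]

Answer: M ≅ ℤ^2 ⊕ ℤ/3 ⊕ ℤ/9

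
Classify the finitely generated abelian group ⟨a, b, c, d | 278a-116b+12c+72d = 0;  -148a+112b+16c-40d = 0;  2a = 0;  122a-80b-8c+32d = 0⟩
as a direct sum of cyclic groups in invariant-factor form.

rank_ℚ(R)=4; free=4−4=0
SNF(R) diag = [2, 4, 8, 24] → torsion [2, 4, 8, 24]

Answer: M ≅ ℤ/2 ⊕ ℤ/4 ⊕ ℤ/8 ⊕ ℤ/24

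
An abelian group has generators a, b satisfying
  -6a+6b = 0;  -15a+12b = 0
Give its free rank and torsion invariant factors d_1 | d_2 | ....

Answer: M ≅ ℤ/3 ⊕ ℤ/6

Derivation:
rank_ℚ(R)=2; free=2−2=0
SNF(R) diag = [3, 6] → torsion [3, 6]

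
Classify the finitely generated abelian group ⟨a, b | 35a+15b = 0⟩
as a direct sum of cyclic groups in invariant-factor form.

Answer: M ≅ ℤ^1 ⊕ ℤ/5

Derivation:
rank_ℚ(R)=1; free=2−1=1
SNF(R) diag = [5] → torsion [5]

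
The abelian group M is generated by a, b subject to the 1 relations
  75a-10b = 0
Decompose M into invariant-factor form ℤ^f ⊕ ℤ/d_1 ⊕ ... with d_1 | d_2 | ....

rank_ℚ(R)=1; free=2−1=1
SNF(R) diag = [5] → torsion [5]

Answer: M ≅ ℤ^1 ⊕ ℤ/5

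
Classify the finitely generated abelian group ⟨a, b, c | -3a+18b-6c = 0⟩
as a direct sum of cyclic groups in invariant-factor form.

rank_ℚ(R)=1; free=3−1=2
SNF(R) diag = [3] → torsion [3]

Answer: M ≅ ℤ^2 ⊕ ℤ/3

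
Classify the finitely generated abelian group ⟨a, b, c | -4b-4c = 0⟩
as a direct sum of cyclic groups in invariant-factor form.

rank_ℚ(R)=1; free=3−1=2
SNF(R) diag = [4] → torsion [4]

Answer: M ≅ ℤ^2 ⊕ ℤ/4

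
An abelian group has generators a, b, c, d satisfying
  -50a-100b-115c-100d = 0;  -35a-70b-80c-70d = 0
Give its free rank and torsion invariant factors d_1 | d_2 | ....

rank_ℚ(R)=2; free=4−2=2
SNF(R) diag = [5, 5] → torsion [5, 5]

Answer: M ≅ ℤ^2 ⊕ ℤ/5 ⊕ ℤ/5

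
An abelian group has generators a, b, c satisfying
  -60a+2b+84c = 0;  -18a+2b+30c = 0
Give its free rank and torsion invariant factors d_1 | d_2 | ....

Answer: M ≅ ℤ^1 ⊕ ℤ/2 ⊕ ℤ/6

Derivation:
rank_ℚ(R)=2; free=3−2=1
SNF(R) diag = [2, 6] → torsion [2, 6]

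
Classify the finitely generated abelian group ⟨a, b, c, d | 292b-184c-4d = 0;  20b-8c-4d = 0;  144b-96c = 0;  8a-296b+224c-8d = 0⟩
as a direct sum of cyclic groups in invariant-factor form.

Answer: M ≅ ℤ/4 ⊕ ℤ/8 ⊕ ℤ/16 ⊕ ℤ/48

Derivation:
rank_ℚ(R)=4; free=4−4=0
SNF(R) diag = [4, 8, 16, 48] → torsion [4, 8, 16, 48]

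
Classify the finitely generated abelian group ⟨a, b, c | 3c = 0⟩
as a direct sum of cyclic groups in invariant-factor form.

Answer: M ≅ ℤ^2 ⊕ ℤ/3

Derivation:
rank_ℚ(R)=1; free=3−1=2
SNF(R) diag = [3] → torsion [3]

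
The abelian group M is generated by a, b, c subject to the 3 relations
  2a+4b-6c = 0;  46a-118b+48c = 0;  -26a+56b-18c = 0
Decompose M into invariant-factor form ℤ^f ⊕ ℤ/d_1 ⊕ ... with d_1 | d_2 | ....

rank_ℚ(R)=3; free=3−3=0
SNF(R) diag = [2, 6, 12] → torsion [2, 6, 12]

Answer: M ≅ ℤ/2 ⊕ ℤ/6 ⊕ ℤ/12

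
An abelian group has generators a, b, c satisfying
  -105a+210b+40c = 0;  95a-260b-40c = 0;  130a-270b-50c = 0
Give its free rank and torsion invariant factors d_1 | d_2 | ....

rank_ℚ(R)=3; free=3−3=0
SNF(R) diag = [5, 10, 10] → torsion [5, 10, 10]

Answer: M ≅ ℤ/5 ⊕ ℤ/10 ⊕ ℤ/10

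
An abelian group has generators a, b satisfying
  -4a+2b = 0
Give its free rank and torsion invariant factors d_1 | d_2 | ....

rank_ℚ(R)=1; free=2−1=1
SNF(R) diag = [2] → torsion [2]

Answer: M ≅ ℤ^1 ⊕ ℤ/2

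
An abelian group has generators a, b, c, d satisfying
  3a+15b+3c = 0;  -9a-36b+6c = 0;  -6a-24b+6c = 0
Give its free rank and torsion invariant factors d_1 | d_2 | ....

rank_ℚ(R)=3; free=4−3=1
SNF(R) diag = [3, 3, 6] → torsion [3, 3, 6]

Answer: M ≅ ℤ^1 ⊕ ℤ/3 ⊕ ℤ/3 ⊕ ℤ/6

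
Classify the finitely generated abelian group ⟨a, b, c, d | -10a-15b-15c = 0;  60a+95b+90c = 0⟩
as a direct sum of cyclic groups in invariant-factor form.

rank_ℚ(R)=2; free=4−2=2
SNF(R) diag = [5, 5] → torsion [5, 5]

Answer: M ≅ ℤ^2 ⊕ ℤ/5 ⊕ ℤ/5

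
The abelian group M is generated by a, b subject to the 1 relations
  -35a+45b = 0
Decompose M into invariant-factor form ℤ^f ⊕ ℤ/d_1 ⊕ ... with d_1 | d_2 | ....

rank_ℚ(R)=1; free=2−1=1
SNF(R) diag = [5] → torsion [5]

Answer: M ≅ ℤ^1 ⊕ ℤ/5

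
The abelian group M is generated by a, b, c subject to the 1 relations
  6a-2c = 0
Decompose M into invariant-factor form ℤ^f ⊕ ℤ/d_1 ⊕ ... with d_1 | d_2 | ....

Answer: M ≅ ℤ^2 ⊕ ℤ/2

Derivation:
rank_ℚ(R)=1; free=3−1=2
SNF(R) diag = [2] → torsion [2]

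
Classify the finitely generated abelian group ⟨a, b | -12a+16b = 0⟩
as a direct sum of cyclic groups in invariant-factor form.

rank_ℚ(R)=1; free=2−1=1
SNF(R) diag = [4] → torsion [4]

Answer: M ≅ ℤ^1 ⊕ ℤ/4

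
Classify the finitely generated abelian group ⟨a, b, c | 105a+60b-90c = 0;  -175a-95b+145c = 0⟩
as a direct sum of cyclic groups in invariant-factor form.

Answer: M ≅ ℤ^1 ⊕ ℤ/5 ⊕ ℤ/15

Derivation:
rank_ℚ(R)=2; free=3−2=1
SNF(R) diag = [5, 15] → torsion [5, 15]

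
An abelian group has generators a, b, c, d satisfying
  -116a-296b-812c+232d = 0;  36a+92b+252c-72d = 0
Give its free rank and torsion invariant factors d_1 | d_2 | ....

rank_ℚ(R)=2; free=4−2=2
SNF(R) diag = [4, 4] → torsion [4, 4]

Answer: M ≅ ℤ^2 ⊕ ℤ/4 ⊕ ℤ/4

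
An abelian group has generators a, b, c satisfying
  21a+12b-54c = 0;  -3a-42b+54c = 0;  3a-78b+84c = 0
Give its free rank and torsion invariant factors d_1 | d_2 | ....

Answer: M ≅ ℤ/3 ⊕ ℤ/6 ⊕ ℤ/6

Derivation:
rank_ℚ(R)=3; free=3−3=0
SNF(R) diag = [3, 6, 6] → torsion [3, 6, 6]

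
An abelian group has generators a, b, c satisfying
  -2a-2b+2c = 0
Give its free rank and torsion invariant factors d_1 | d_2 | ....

rank_ℚ(R)=1; free=3−1=2
SNF(R) diag = [2] → torsion [2]

Answer: M ≅ ℤ^2 ⊕ ℤ/2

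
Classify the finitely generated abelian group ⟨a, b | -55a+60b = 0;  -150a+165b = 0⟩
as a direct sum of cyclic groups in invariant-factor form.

Answer: M ≅ ℤ/5 ⊕ ℤ/15

Derivation:
rank_ℚ(R)=2; free=2−2=0
SNF(R) diag = [5, 15] → torsion [5, 15]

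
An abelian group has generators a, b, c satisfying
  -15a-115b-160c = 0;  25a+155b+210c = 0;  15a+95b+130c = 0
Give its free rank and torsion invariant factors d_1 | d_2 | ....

Answer: M ≅ ℤ/5 ⊕ ℤ/10 ⊕ ℤ/10

Derivation:
rank_ℚ(R)=3; free=3−3=0
SNF(R) diag = [5, 10, 10] → torsion [5, 10, 10]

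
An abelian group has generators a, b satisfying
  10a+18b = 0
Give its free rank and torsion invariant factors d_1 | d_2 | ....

Answer: M ≅ ℤ^1 ⊕ ℤ/2

Derivation:
rank_ℚ(R)=1; free=2−1=1
SNF(R) diag = [2] → torsion [2]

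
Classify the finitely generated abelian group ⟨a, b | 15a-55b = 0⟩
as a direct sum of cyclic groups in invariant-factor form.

Answer: M ≅ ℤ^1 ⊕ ℤ/5

Derivation:
rank_ℚ(R)=1; free=2−1=1
SNF(R) diag = [5] → torsion [5]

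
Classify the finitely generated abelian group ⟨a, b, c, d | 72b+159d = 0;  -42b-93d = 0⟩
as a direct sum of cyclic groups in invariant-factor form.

rank_ℚ(R)=2; free=4−2=2
SNF(R) diag = [3, 6] → torsion [3, 6]

Answer: M ≅ ℤ^2 ⊕ ℤ/3 ⊕ ℤ/6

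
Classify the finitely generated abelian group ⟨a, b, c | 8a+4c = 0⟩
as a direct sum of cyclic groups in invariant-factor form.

Answer: M ≅ ℤ^2 ⊕ ℤ/4

Derivation:
rank_ℚ(R)=1; free=3−1=2
SNF(R) diag = [4] → torsion [4]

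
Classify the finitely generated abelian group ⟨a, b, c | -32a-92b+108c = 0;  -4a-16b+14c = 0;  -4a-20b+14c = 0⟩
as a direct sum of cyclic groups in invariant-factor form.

Answer: M ≅ ℤ/2 ⊕ ℤ/4 ⊕ ℤ/8

Derivation:
rank_ℚ(R)=3; free=3−3=0
SNF(R) diag = [2, 4, 8] → torsion [2, 4, 8]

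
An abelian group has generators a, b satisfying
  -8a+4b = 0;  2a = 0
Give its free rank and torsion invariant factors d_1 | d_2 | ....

rank_ℚ(R)=2; free=2−2=0
SNF(R) diag = [2, 4] → torsion [2, 4]

Answer: M ≅ ℤ/2 ⊕ ℤ/4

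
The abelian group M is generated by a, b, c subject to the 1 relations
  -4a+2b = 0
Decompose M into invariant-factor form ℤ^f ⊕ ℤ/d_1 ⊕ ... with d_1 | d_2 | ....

Answer: M ≅ ℤ^2 ⊕ ℤ/2

Derivation:
rank_ℚ(R)=1; free=3−1=2
SNF(R) diag = [2] → torsion [2]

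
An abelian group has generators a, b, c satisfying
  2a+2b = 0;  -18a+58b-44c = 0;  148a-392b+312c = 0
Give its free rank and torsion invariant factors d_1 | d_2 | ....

Answer: M ≅ ℤ/2 ⊕ ℤ/4 ⊕ ℤ/12

Derivation:
rank_ℚ(R)=3; free=3−3=0
SNF(R) diag = [2, 4, 12] → torsion [2, 4, 12]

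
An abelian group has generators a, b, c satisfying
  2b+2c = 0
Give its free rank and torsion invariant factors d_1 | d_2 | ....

Answer: M ≅ ℤ^2 ⊕ ℤ/2

Derivation:
rank_ℚ(R)=1; free=3−1=2
SNF(R) diag = [2] → torsion [2]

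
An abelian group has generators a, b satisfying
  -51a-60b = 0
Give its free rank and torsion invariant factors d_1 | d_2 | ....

Answer: M ≅ ℤ^1 ⊕ ℤ/3

Derivation:
rank_ℚ(R)=1; free=2−1=1
SNF(R) diag = [3] → torsion [3]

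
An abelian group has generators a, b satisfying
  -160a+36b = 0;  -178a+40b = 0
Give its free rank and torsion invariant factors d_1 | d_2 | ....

rank_ℚ(R)=2; free=2−2=0
SNF(R) diag = [2, 4] → torsion [2, 4]

Answer: M ≅ ℤ/2 ⊕ ℤ/4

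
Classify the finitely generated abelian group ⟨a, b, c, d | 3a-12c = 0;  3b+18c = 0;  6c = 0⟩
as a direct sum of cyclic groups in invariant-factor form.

rank_ℚ(R)=3; free=4−3=1
SNF(R) diag = [3, 3, 6] → torsion [3, 3, 6]

Answer: M ≅ ℤ^1 ⊕ ℤ/3 ⊕ ℤ/3 ⊕ ℤ/6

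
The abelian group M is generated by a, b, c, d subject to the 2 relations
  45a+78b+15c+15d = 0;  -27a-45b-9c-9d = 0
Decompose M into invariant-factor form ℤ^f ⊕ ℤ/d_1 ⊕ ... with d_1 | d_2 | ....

Answer: M ≅ ℤ^2 ⊕ ℤ/3 ⊕ ℤ/9

Derivation:
rank_ℚ(R)=2; free=4−2=2
SNF(R) diag = [3, 9] → torsion [3, 9]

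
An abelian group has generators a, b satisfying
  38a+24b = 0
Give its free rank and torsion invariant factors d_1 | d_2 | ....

Answer: M ≅ ℤ^1 ⊕ ℤ/2

Derivation:
rank_ℚ(R)=1; free=2−1=1
SNF(R) diag = [2] → torsion [2]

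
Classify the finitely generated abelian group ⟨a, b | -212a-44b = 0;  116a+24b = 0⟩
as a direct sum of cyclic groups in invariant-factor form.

rank_ℚ(R)=2; free=2−2=0
SNF(R) diag = [4, 4] → torsion [4, 4]

Answer: M ≅ ℤ/4 ⊕ ℤ/4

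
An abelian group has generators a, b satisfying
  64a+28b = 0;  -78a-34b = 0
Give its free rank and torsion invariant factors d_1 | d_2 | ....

rank_ℚ(R)=2; free=2−2=0
SNF(R) diag = [2, 4] → torsion [2, 4]

Answer: M ≅ ℤ/2 ⊕ ℤ/4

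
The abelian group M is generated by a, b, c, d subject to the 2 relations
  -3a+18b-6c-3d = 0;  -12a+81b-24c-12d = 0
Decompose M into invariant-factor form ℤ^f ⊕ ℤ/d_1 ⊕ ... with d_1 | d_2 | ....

Answer: M ≅ ℤ^2 ⊕ ℤ/3 ⊕ ℤ/9

Derivation:
rank_ℚ(R)=2; free=4−2=2
SNF(R) diag = [3, 9] → torsion [3, 9]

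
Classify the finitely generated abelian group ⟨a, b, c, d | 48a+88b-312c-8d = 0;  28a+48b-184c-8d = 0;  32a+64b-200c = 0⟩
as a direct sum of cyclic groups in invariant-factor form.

rank_ℚ(R)=3; free=4−3=1
SNF(R) diag = [4, 8, 24] → torsion [4, 8, 24]

Answer: M ≅ ℤ^1 ⊕ ℤ/4 ⊕ ℤ/8 ⊕ ℤ/24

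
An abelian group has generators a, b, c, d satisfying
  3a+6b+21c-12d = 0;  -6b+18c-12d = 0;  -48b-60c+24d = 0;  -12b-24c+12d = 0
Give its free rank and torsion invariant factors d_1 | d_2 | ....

Answer: M ≅ ℤ/3 ⊕ ℤ/6 ⊕ ℤ/12 ⊕ ℤ/12

Derivation:
rank_ℚ(R)=4; free=4−4=0
SNF(R) diag = [3, 6, 12, 12] → torsion [3, 6, 12, 12]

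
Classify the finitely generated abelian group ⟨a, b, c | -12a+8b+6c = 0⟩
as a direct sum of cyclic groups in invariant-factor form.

rank_ℚ(R)=1; free=3−1=2
SNF(R) diag = [2] → torsion [2]

Answer: M ≅ ℤ^2 ⊕ ℤ/2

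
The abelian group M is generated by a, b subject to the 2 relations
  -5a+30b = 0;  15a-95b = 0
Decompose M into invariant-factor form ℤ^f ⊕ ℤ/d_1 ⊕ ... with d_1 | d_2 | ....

Answer: M ≅ ℤ/5 ⊕ ℤ/5

Derivation:
rank_ℚ(R)=2; free=2−2=0
SNF(R) diag = [5, 5] → torsion [5, 5]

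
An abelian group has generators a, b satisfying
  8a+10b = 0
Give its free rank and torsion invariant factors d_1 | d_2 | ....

Answer: M ≅ ℤ^1 ⊕ ℤ/2

Derivation:
rank_ℚ(R)=1; free=2−1=1
SNF(R) diag = [2] → torsion [2]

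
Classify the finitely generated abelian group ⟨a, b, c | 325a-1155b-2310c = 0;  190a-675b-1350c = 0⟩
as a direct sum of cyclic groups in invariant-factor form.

Answer: M ≅ ℤ^1 ⊕ ℤ/5 ⊕ ℤ/15

Derivation:
rank_ℚ(R)=2; free=3−2=1
SNF(R) diag = [5, 15] → torsion [5, 15]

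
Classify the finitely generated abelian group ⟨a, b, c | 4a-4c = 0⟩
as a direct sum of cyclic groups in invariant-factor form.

Answer: M ≅ ℤ^2 ⊕ ℤ/4

Derivation:
rank_ℚ(R)=1; free=3−1=2
SNF(R) diag = [4] → torsion [4]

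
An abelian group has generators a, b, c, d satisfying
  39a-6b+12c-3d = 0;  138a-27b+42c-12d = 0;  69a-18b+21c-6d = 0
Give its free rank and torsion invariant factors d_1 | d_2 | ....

rank_ℚ(R)=3; free=4−3=1
SNF(R) diag = [3, 3, 9] → torsion [3, 3, 9]

Answer: M ≅ ℤ^1 ⊕ ℤ/3 ⊕ ℤ/3 ⊕ ℤ/9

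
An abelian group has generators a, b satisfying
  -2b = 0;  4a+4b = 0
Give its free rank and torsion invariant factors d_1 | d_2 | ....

Answer: M ≅ ℤ/2 ⊕ ℤ/4

Derivation:
rank_ℚ(R)=2; free=2−2=0
SNF(R) diag = [2, 4] → torsion [2, 4]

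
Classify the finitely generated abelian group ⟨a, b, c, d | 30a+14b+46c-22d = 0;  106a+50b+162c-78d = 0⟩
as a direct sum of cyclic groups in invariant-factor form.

rank_ℚ(R)=2; free=4−2=2
SNF(R) diag = [2, 4] → torsion [2, 4]

Answer: M ≅ ℤ^2 ⊕ ℤ/2 ⊕ ℤ/4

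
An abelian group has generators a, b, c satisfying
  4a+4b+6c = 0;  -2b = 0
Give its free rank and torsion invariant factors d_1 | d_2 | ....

rank_ℚ(R)=2; free=3−2=1
SNF(R) diag = [2, 2] → torsion [2, 2]

Answer: M ≅ ℤ^1 ⊕ ℤ/2 ⊕ ℤ/2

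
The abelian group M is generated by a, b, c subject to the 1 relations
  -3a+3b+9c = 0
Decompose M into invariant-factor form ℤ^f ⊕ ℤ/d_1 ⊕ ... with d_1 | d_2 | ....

Answer: M ≅ ℤ^2 ⊕ ℤ/3

Derivation:
rank_ℚ(R)=1; free=3−1=2
SNF(R) diag = [3] → torsion [3]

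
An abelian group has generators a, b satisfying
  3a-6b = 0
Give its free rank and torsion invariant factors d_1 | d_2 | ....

rank_ℚ(R)=1; free=2−1=1
SNF(R) diag = [3] → torsion [3]

Answer: M ≅ ℤ^1 ⊕ ℤ/3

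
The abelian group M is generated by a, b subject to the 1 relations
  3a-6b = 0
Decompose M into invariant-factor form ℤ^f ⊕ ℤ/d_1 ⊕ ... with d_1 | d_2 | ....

Answer: M ≅ ℤ^1 ⊕ ℤ/3

Derivation:
rank_ℚ(R)=1; free=2−1=1
SNF(R) diag = [3] → torsion [3]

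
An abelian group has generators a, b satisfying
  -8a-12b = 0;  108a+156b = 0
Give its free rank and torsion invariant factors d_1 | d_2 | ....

Answer: M ≅ ℤ/4 ⊕ ℤ/12

Derivation:
rank_ℚ(R)=2; free=2−2=0
SNF(R) diag = [4, 12] → torsion [4, 12]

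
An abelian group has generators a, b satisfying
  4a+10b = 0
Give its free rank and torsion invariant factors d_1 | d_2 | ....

rank_ℚ(R)=1; free=2−1=1
SNF(R) diag = [2] → torsion [2]

Answer: M ≅ ℤ^1 ⊕ ℤ/2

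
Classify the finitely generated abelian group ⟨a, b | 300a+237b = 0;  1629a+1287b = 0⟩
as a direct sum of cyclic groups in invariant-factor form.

Answer: M ≅ ℤ/3 ⊕ ℤ/9

Derivation:
rank_ℚ(R)=2; free=2−2=0
SNF(R) diag = [3, 9] → torsion [3, 9]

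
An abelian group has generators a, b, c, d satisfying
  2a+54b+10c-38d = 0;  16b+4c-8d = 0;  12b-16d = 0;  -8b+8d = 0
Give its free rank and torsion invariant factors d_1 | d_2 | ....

Answer: M ≅ ℤ/2 ⊕ ℤ/4 ⊕ ℤ/4 ⊕ ℤ/8

Derivation:
rank_ℚ(R)=4; free=4−4=0
SNF(R) diag = [2, 4, 4, 8] → torsion [2, 4, 4, 8]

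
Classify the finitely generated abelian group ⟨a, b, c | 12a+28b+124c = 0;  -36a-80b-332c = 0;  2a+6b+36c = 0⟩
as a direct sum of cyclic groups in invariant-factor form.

rank_ℚ(R)=3; free=3−3=0
SNF(R) diag = [2, 4, 12] → torsion [2, 4, 12]

Answer: M ≅ ℤ/2 ⊕ ℤ/4 ⊕ ℤ/12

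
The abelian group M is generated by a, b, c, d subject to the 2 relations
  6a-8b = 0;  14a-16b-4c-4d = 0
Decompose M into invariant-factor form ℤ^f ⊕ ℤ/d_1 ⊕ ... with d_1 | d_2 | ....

Answer: M ≅ ℤ^2 ⊕ ℤ/2 ⊕ ℤ/4

Derivation:
rank_ℚ(R)=2; free=4−2=2
SNF(R) diag = [2, 4] → torsion [2, 4]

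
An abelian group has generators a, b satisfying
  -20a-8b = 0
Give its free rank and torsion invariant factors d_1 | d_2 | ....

rank_ℚ(R)=1; free=2−1=1
SNF(R) diag = [4] → torsion [4]

Answer: M ≅ ℤ^1 ⊕ ℤ/4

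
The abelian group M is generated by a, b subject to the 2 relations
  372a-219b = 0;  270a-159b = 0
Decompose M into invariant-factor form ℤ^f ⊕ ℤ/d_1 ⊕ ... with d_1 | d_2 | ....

rank_ℚ(R)=2; free=2−2=0
SNF(R) diag = [3, 6] → torsion [3, 6]

Answer: M ≅ ℤ/3 ⊕ ℤ/6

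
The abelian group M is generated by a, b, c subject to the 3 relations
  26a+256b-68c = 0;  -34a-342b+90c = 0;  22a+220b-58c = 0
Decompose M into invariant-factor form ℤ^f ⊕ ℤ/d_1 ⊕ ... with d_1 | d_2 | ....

Answer: M ≅ ℤ/2 ⊕ ℤ/2 ⊕ ℤ/2

Derivation:
rank_ℚ(R)=3; free=3−3=0
SNF(R) diag = [2, 2, 2] → torsion [2, 2, 2]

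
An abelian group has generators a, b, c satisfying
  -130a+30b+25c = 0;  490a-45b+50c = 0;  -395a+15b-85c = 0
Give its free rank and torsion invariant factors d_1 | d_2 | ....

Answer: M ≅ ℤ/5 ⊕ ℤ/15 ⊕ ℤ/45

Derivation:
rank_ℚ(R)=3; free=3−3=0
SNF(R) diag = [5, 15, 45] → torsion [5, 15, 45]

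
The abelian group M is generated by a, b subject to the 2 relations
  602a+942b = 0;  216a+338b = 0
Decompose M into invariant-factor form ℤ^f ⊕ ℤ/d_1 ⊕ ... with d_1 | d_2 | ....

Answer: M ≅ ℤ/2 ⊕ ℤ/2

Derivation:
rank_ℚ(R)=2; free=2−2=0
SNF(R) diag = [2, 2] → torsion [2, 2]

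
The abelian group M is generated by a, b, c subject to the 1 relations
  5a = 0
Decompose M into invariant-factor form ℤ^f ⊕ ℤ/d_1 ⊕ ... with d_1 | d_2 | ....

Answer: M ≅ ℤ^2 ⊕ ℤ/5

Derivation:
rank_ℚ(R)=1; free=3−1=2
SNF(R) diag = [5] → torsion [5]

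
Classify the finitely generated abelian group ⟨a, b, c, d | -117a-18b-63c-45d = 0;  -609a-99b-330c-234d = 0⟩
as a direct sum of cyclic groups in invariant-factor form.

Answer: M ≅ ℤ^2 ⊕ ℤ/3 ⊕ ℤ/9

Derivation:
rank_ℚ(R)=2; free=4−2=2
SNF(R) diag = [3, 9] → torsion [3, 9]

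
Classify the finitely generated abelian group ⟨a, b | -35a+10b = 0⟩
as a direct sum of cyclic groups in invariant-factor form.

rank_ℚ(R)=1; free=2−1=1
SNF(R) diag = [5] → torsion [5]

Answer: M ≅ ℤ^1 ⊕ ℤ/5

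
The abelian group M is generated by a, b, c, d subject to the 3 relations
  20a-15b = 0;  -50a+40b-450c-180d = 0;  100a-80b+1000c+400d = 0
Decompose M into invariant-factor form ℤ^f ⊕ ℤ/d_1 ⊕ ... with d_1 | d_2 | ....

Answer: M ≅ ℤ^1 ⊕ ℤ/5 ⊕ ℤ/10 ⊕ ℤ/20

Derivation:
rank_ℚ(R)=3; free=4−3=1
SNF(R) diag = [5, 10, 20] → torsion [5, 10, 20]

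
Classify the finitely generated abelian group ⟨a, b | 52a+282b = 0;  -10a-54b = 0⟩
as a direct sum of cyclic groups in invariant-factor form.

rank_ℚ(R)=2; free=2−2=0
SNF(R) diag = [2, 6] → torsion [2, 6]

Answer: M ≅ ℤ/2 ⊕ ℤ/6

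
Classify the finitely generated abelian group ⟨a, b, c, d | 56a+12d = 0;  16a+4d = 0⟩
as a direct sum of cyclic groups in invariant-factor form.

rank_ℚ(R)=2; free=4−2=2
SNF(R) diag = [4, 8] → torsion [4, 8]

Answer: M ≅ ℤ^2 ⊕ ℤ/4 ⊕ ℤ/8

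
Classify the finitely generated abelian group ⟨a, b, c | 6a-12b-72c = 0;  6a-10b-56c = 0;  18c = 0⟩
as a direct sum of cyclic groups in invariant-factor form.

Answer: M ≅ ℤ/2 ⊕ ℤ/6 ⊕ ℤ/18

Derivation:
rank_ℚ(R)=3; free=3−3=0
SNF(R) diag = [2, 6, 18] → torsion [2, 6, 18]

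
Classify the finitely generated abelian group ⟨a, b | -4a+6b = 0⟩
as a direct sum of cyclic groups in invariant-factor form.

rank_ℚ(R)=1; free=2−1=1
SNF(R) diag = [2] → torsion [2]

Answer: M ≅ ℤ^1 ⊕ ℤ/2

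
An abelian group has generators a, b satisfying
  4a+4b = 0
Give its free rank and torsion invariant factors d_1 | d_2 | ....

Answer: M ≅ ℤ^1 ⊕ ℤ/4

Derivation:
rank_ℚ(R)=1; free=2−1=1
SNF(R) diag = [4] → torsion [4]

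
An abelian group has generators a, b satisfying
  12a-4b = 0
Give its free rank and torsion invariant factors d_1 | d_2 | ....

rank_ℚ(R)=1; free=2−1=1
SNF(R) diag = [4] → torsion [4]

Answer: M ≅ ℤ^1 ⊕ ℤ/4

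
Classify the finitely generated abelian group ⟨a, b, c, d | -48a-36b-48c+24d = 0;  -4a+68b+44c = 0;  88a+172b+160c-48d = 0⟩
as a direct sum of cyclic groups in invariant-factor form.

rank_ℚ(R)=3; free=4−3=1
SNF(R) diag = [4, 12, 24] → torsion [4, 12, 24]

Answer: M ≅ ℤ^1 ⊕ ℤ/4 ⊕ ℤ/12 ⊕ ℤ/24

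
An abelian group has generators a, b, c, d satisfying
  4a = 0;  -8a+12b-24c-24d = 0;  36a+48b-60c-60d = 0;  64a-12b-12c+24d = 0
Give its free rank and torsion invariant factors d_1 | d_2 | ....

rank_ℚ(R)=4; free=4−4=0
SNF(R) diag = [4, 12, 36, 36] → torsion [4, 12, 36, 36]

Answer: M ≅ ℤ/4 ⊕ ℤ/12 ⊕ ℤ/36 ⊕ ℤ/36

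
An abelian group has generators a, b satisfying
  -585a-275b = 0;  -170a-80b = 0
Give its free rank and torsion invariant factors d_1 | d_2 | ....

rank_ℚ(R)=2; free=2−2=0
SNF(R) diag = [5, 10] → torsion [5, 10]

Answer: M ≅ ℤ/5 ⊕ ℤ/10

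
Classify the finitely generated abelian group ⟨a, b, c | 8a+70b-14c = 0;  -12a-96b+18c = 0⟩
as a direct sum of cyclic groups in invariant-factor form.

rank_ℚ(R)=2; free=3−2=1
SNF(R) diag = [2, 6] → torsion [2, 6]

Answer: M ≅ ℤ^1 ⊕ ℤ/2 ⊕ ℤ/6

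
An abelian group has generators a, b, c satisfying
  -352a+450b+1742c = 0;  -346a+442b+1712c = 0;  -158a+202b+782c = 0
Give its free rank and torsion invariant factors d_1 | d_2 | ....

rank_ℚ(R)=3; free=3−3=0
SNF(R) diag = [2, 2, 2] → torsion [2, 2, 2]

Answer: M ≅ ℤ/2 ⊕ ℤ/2 ⊕ ℤ/2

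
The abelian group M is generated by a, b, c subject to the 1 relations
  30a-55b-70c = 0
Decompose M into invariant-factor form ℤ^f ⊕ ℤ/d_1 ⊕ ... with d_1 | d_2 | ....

rank_ℚ(R)=1; free=3−1=2
SNF(R) diag = [5] → torsion [5]

Answer: M ≅ ℤ^2 ⊕ ℤ/5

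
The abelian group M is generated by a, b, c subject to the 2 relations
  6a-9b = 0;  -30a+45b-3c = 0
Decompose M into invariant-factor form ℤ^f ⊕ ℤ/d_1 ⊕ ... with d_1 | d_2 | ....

rank_ℚ(R)=2; free=3−2=1
SNF(R) diag = [3, 3] → torsion [3, 3]

Answer: M ≅ ℤ^1 ⊕ ℤ/3 ⊕ ℤ/3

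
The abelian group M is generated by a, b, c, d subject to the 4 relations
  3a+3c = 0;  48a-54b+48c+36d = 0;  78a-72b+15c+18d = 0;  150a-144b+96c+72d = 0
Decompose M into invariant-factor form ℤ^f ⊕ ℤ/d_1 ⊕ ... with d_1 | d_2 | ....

Answer: M ≅ ℤ/3 ⊕ ℤ/9 ⊕ ℤ/18 ⊕ ℤ/36

Derivation:
rank_ℚ(R)=4; free=4−4=0
SNF(R) diag = [3, 9, 18, 36] → torsion [3, 9, 18, 36]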